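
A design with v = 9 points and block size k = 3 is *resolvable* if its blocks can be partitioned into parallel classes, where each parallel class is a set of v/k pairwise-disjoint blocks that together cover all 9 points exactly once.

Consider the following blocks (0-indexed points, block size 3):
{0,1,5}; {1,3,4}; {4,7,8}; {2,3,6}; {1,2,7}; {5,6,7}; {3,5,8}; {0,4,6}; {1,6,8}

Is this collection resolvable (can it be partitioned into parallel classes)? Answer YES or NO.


v = 9, block size k = 3, number of blocks = 9.
For resolvability, blocks must partition into parallel classes of size v/k = 3.
Total blocks must therefore be a multiple of 3: 9 = 3·3 + 0 ⇒ divisible ✓.
Consider block {1,3,4}. The only other block(s) in the collection disjoint from it are {5,6,7} — just 1 block(s). Any parallel class containing {1,3,4} would need 2 other blocks each disjoint from it, so no parallel class of size 3 can contain {1,3,4}.
Since every block must belong to some parallel class in a resolution, the collection cannot be partitioned into parallel classes.
Resolvable? NO.

NO


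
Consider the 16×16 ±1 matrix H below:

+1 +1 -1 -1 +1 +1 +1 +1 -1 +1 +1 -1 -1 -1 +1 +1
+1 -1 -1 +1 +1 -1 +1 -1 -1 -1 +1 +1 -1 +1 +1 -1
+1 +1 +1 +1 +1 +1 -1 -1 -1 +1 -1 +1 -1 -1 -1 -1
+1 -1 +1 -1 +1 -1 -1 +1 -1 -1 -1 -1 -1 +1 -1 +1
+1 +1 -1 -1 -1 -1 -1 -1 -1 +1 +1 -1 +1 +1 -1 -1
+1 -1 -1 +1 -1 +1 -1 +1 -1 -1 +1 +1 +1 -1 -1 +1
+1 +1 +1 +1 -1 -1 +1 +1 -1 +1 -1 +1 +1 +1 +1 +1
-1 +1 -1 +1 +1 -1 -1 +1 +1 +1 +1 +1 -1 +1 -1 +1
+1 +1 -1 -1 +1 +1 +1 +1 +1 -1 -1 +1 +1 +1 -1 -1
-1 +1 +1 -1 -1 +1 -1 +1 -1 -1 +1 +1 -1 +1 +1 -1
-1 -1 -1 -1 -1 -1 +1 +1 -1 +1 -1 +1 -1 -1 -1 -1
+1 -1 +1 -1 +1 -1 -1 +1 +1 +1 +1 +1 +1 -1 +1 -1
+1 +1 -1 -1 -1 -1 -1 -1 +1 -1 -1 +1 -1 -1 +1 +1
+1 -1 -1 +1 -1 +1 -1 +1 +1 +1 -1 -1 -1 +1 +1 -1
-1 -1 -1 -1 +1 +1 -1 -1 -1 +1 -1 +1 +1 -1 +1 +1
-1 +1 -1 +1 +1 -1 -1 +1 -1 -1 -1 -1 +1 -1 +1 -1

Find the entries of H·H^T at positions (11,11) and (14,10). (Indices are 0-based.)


Row 10 of H: [-1, -1, -1, -1, -1, -1, 1, 1, -1, 1, -1, 1, -1, -1, -1, -1].
Row 11 of H: [1, -1, 1, -1, 1, -1, -1, 1, 1, 1, 1, 1, 1, -1, 1, -1].
Row 14 of H: [-1, -1, -1, -1, 1, 1, -1, -1, -1, 1, -1, 1, 1, -1, 1, 1].
(H·H^T)[11][11] = Σ_j H[11][j]·H[11][j] = (1)² + (-1)² + (1)² + (-1)² + (1)² + (-1)² + (-1)² + (1)² + (1)² + (1)² + (1)² + (1)² + (1)² + (-1)² + (1)² + (-1)² = 1 + 1 + 1 + 1 + 1 + 1 + 1 + 1 + 1 + 1 + 1 + 1 + 1 + 1 + 1 + 1 = 16.
(H·H^T)[14][10] = Σ_j H[14][j]·H[10][j] = (-1)·(-1) + (-1)·(-1) + (-1)·(-1) + (-1)·(-1) + (1)·(-1) + (1)·(-1) + (-1)·(1) + (-1)·(1) + (-1)·(-1) + (1)·(1) + (-1)·(-1) + (1)·(1) + (1)·(-1) + (-1)·(-1) + (1)·(-1) + (1)·(-1) = 1 + 1 + 1 + 1 + -1 + -1 + -1 + -1 + 1 + 1 + 1 + 1 + -1 + 1 + -1 + -1 = 2.
Rows 14 and 10 are not orthogonal (dot product = 2 ≠ 0), so H is not a Hadamard matrix.

(11,11) entry = 16; (14,10) entry = 2.


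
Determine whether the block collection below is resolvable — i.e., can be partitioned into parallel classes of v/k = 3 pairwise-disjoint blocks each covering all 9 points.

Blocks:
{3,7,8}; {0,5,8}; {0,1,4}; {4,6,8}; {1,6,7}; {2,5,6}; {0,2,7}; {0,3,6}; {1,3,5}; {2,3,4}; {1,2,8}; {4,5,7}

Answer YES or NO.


v = 9, block size k = 3, number of blocks = 12.
For resolvability, blocks must partition into parallel classes of size v/k = 3.
Total blocks must therefore be a multiple of 3: 12 = 3·4 + 0 ⇒ divisible ✓.
Greedy packing gives 4 candidate class(es). Each should be a full parallel class (size 3, covers all 9 points).
  Class 1 (3 blocks): {3,7,8}; {0,1,4}; {2,5,6}. Points covered: [0, 1, 2, 3, 4, 5, 6, 7, 8].
  Class 2 (3 blocks): {0,5,8}; {1,6,7}; {2,3,4}. Points covered: [0, 1, 2, 3, 4, 5, 6, 7, 8].
  Class 3 (3 blocks): {4,6,8}; {0,2,7}; {1,3,5}. Points covered: [0, 1, 2, 3, 4, 5, 6, 7, 8].
  Class 4 (3 blocks): {0,3,6}; {1,2,8}; {4,5,7}. Points covered: [0, 1, 2, 3, 4, 5, 6, 7, 8].
All classes full (size 3)? YES. All classes cover every point? YES.
Resolvable? YES.

YES


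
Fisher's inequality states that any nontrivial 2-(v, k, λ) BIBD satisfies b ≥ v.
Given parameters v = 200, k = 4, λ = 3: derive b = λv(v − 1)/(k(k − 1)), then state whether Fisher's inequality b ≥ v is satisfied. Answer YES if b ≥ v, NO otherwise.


b = λv(v − 1)/(k(k − 1)) = 3·200·199/(4·3) = 119400/12 = 9950.
Compare with v = 200: b ≥ v, so Fisher's inequality holds.

YES


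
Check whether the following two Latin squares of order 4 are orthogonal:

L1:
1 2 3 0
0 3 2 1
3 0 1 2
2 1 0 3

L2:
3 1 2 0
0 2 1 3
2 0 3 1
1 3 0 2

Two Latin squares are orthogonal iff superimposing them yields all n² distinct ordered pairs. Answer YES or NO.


Form the n² = 16 superimposed pairs (L1[i][j], L2[i][j]), row by row (rows and columns indexed from 0):
row 0: (1,3) (2,1) (3,2) (0,0)
row 1: (0,0) (3,2) (2,1) (1,3)
row 2: (3,2) (0,0) (1,3) (2,1)
row 3: (2,1) (1,3) (0,0) (3,2)
Orthogonality requires all 16 pairs distinct.
But the pair (0,0) repeats: cell (0,3) has L1 = 0, L2 = 0, and cell (1,0) has L1 = 0, L2 = 0.
A repeated pair means some other pair never occurs (only 4 distinct pairs out of 16), so the squares are not orthogonal.
Conclusion: NO.

NO


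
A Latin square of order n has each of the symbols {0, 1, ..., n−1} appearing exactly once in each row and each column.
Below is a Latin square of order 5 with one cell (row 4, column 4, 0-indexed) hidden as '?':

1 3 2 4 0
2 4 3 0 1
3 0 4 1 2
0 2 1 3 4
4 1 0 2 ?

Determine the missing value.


Row 4 contains symbols [0, 1, 2, 4] — missing [3].
Column 4 contains symbols [0, 1, 2, 4] — missing [3].
The missing symbol must appear in both missing sets; intersection = [3].
Therefore the hidden value is 3.

Missing value = 3.


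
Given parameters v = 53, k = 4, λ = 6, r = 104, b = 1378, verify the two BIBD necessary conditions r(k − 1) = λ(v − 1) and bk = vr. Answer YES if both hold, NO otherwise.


Condition (i): r(k − 1) = 104·3 = 312; λ(v − 1) = 6·52 = 312. Match? YES.
Condition (ii): bk = 1378·4 = 5512; vr = 53·104 = 5512. Match? YES.
Both conditions hold? YES.

YES


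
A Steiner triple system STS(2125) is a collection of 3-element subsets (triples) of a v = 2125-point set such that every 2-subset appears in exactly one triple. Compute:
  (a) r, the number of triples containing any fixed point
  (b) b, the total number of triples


An STS(v) is a 2-(v, 3, 1) BIBD: block size k = 3, λ = 1.
Replication: r(k − 1) = λ(v − 1) ⇒ r·2 = 2125 − 1 = 2124 ⇒ r = 1062.
Block count: b = v(v − 1)/6 = 2125·2124/6 = 4513500/6 = 752250.

r = 1062, b = 752250.


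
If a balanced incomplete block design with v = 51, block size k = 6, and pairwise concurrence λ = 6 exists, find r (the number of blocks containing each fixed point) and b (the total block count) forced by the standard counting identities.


Any 2-(v, k, λ) BIBD satisfies two necessary conditions:
  (i)  Each point sits in r blocks, and counting incidences through any fixed point gives r(k − 1) = λ(v − 1), so r = λ(v − 1)/(k − 1).
  (ii) Total incidences bk = vr, so b = vr/k.
Step 1: r = λ(v − 1)/(k − 1) = 6·(51 − 1)/(6 − 1) = 6·50/5 = 300/5 = 60.
Step 2: b = vr/k = 51·60/6 = 3060/6 = 510.
Check integrality: r = 60 ∈ Z ✓, b = 510 ∈ Z ✓.
(These identities are necessary conditions: they determine r and b for any design with these parameters, but do not by themselves prove that one exists.)

r = 60, b = 510.


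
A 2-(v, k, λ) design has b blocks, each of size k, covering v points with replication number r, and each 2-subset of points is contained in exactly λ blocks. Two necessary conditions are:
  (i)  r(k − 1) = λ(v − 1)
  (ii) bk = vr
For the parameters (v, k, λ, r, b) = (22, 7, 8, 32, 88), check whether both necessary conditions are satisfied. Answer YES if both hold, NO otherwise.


Condition (i): r(k − 1) = 32·6 = 192; λ(v − 1) = 8·21 = 168. Match? NO.
Condition (ii): bk = 88·7 = 616; vr = 22·32 = 704. Match? NO.
Both conditions hold? NO.

NO


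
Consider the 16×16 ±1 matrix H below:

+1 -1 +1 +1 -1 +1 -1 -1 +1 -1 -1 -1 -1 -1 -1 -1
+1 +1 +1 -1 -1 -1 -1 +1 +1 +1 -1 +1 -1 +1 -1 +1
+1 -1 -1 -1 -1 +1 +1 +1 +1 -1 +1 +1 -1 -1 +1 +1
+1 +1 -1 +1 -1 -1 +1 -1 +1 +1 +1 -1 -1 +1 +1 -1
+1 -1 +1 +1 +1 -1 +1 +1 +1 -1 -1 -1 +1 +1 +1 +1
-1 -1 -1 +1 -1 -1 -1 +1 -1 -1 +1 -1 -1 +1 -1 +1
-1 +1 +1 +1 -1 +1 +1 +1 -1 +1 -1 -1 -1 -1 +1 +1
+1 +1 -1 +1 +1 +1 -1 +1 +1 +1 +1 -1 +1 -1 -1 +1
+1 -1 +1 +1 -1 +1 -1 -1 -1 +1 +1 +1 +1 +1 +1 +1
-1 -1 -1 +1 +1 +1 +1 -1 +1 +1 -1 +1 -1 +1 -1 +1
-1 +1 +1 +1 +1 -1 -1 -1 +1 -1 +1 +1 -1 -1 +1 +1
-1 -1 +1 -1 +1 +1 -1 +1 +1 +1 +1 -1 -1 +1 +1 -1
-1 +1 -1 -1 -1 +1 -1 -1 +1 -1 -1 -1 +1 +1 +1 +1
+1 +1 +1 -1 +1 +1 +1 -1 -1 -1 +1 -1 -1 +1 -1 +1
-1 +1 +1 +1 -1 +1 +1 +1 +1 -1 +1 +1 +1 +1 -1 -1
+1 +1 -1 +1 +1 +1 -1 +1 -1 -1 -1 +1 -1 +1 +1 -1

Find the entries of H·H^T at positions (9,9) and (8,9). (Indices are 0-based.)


Row 8 of H: [1, -1, 1, 1, -1, 1, -1, -1, -1, 1, 1, 1, 1, 1, 1, 1].
Row 9 of H: [-1, -1, -1, 1, 1, 1, 1, -1, 1, 1, -1, 1, -1, 1, -1, 1].
(H·H^T)[9][9] = Σ_j H[9][j]·H[9][j] = (-1)² + (-1)² + (-1)² + (1)² + (1)² + (1)² + (1)² + (-1)² + (1)² + (1)² + (-1)² + (1)² + (-1)² + (1)² + (-1)² + (1)² = 1 + 1 + 1 + 1 + 1 + 1 + 1 + 1 + 1 + 1 + 1 + 1 + 1 + 1 + 1 + 1 = 16.
(H·H^T)[8][9] = Σ_j H[8][j]·H[9][j] = (1)·(-1) + (-1)·(-1) + (1)·(-1) + (1)·(1) + (-1)·(1) + (1)·(1) + (-1)·(1) + (-1)·(-1) + (-1)·(1) + (1)·(1) + (1)·(-1) + (1)·(1) + (1)·(-1) + (1)·(1) + (1)·(-1) + (1)·(1) = -1 + 1 + -1 + 1 + -1 + 1 + -1 + 1 + -1 + 1 + -1 + 1 + -1 + 1 + -1 + 1 = 0.
So rows 8 and 9 are orthogonal; the diagonal entry equals n = 16.

(9,9) entry = 16; (8,9) entry = 0.


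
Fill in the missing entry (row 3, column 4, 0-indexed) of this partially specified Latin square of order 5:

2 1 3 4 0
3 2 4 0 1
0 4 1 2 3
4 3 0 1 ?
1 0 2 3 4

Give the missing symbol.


Row 3 contains symbols [0, 1, 3, 4] — missing [2].
Column 4 contains symbols [0, 1, 3, 4] — missing [2].
The missing symbol must appear in both missing sets; intersection = [2].
Therefore the hidden value is 2.

Missing value = 2.


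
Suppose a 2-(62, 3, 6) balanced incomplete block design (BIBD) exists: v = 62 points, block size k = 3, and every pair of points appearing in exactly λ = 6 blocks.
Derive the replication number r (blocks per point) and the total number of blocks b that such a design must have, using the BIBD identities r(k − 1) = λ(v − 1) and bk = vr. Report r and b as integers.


Any 2-(v, k, λ) BIBD satisfies two necessary conditions:
  (i)  Each point sits in r blocks, and counting incidences through any fixed point gives r(k − 1) = λ(v − 1), so r = λ(v − 1)/(k − 1).
  (ii) Total incidences bk = vr, so b = vr/k.
Step 1: r = λ(v − 1)/(k − 1) = 6·(62 − 1)/(3 − 1) = 6·61/2 = 366/2 = 183.
Step 2: b = vr/k = 62·183/3 = 11346/3 = 3782.
Check integrality: r = 183 ∈ Z ✓, b = 3782 ∈ Z ✓.
(These identities are necessary conditions: they determine r and b for any design with these parameters, but do not by themselves prove that one exists.)

r = 183, b = 3782.


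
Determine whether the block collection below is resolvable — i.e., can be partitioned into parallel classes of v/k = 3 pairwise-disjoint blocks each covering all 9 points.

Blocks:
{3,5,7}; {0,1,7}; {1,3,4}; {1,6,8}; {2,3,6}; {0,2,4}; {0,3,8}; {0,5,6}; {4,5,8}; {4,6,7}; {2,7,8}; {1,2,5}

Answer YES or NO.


v = 9, block size k = 3, number of blocks = 12.
For resolvability, blocks must partition into parallel classes of size v/k = 3.
Total blocks must therefore be a multiple of 3: 12 = 3·4 + 0 ⇒ divisible ✓.
Greedy packing gives 4 candidate class(es). Each should be a full parallel class (size 3, covers all 9 points).
  Class 1 (3 blocks): {3,5,7}; {1,6,8}; {0,2,4}. Points covered: [0, 1, 2, 3, 4, 5, 6, 7, 8].
  Class 2 (3 blocks): {0,1,7}; {2,3,6}; {4,5,8}. Points covered: [0, 1, 2, 3, 4, 5, 6, 7, 8].
  Class 3 (3 blocks): {1,3,4}; {0,5,6}; {2,7,8}. Points covered: [0, 1, 2, 3, 4, 5, 6, 7, 8].
  Class 4 (3 blocks): {0,3,8}; {4,6,7}; {1,2,5}. Points covered: [0, 1, 2, 3, 4, 5, 6, 7, 8].
All classes full (size 3)? YES. All classes cover every point? YES.
Resolvable? YES.

YES


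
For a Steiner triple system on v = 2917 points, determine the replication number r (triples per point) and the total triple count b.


An STS(v) is a 2-(v, 3, 1) BIBD: block size k = 3, λ = 1.
Replication: r(k − 1) = λ(v − 1) ⇒ r·2 = 2917 − 1 = 2916 ⇒ r = 1458.
Block count: b = v(v − 1)/6 = 2917·2916/6 = 8505972/6 = 1417662.
(Check via bk = vr: 1417662·3 = 4252986 = 2917·1458 = 4252986 ✓.)

r = 1458, b = 1417662.


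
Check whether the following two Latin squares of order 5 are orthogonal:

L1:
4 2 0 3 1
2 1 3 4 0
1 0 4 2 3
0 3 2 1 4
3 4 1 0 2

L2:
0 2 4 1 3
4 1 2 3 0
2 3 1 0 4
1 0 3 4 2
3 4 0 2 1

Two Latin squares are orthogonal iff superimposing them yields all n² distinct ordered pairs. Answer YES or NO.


Form the n² = 25 superimposed pairs (L1[i][j], L2[i][j]), row by row (rows and columns indexed from 0):
row 0: (4,0) (2,2) (0,4) (3,1) (1,3)
row 1: (2,4) (1,1) (3,2) (4,3) (0,0)
row 2: (1,2) (0,3) (4,1) (2,0) (3,4)
row 3: (0,1) (3,0) (2,3) (1,4) (4,2)
row 4: (3,3) (4,4) (1,0) (0,2) (2,1)
Orthogonality requires all 25 pairs distinct.
Check by first coordinate: for each symbol s of L1, list the L2 entries in the n cells where L1 = s; they must all differ.
  L1 = 0: L2 entries (in reading order) 4, 0, 3, 1, 2 — all 5 distinct ✓
  L1 = 1: L2 entries (in reading order) 3, 1, 2, 4, 0 — all 5 distinct ✓
  L1 = 2: L2 entries (in reading order) 2, 4, 0, 3, 1 — all 5 distinct ✓
  L1 = 3: L2 entries (in reading order) 1, 2, 4, 0, 3 — all 5 distinct ✓
  L1 = 4: L2 entries (in reading order) 0, 3, 1, 2, 4 — all 5 distinct ✓
Every symbol of L1 meets every symbol of L2 exactly once, so all 25 pairs are distinct (25 of 25).
Conclusion: YES.

YES


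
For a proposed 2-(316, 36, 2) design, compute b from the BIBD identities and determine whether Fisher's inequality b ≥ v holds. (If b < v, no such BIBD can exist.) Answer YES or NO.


r = λ(v − 1)/(k − 1) = 2·315/35 = 18.
b = vr/k = 316·18/36 = 158.
Fisher's inequality: b ≥ v ⇔ 158 ≥ 316? NO.

NO


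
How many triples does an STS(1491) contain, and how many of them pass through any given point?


An STS(v) is a 2-(v, 3, 1) BIBD: block size k = 3, λ = 1.
Replication: r(k − 1) = λ(v − 1) ⇒ r·2 = 1491 − 1 = 1490 ⇒ r = 745.
Block count: bk = vr ⇒ b·3 = 1491·745 = 1110795 ⇒ b = 370265.
(Check via b = v(v − 1)/6 = 1491·1490/6 = 2221590/6 = 370265.)

r = 745, b = 370265.


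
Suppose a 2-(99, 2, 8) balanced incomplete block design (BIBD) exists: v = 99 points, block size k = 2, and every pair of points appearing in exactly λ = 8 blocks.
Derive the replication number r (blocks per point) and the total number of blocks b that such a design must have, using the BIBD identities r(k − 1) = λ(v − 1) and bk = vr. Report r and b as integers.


Any 2-(v, k, λ) BIBD satisfies two necessary conditions:
  (i)  Each point sits in r blocks, and counting incidences through any fixed point gives r(k − 1) = λ(v − 1), so r = λ(v − 1)/(k − 1).
  (ii) Total incidences bk = vr, so b = vr/k.
Step 1: r = λ(v − 1)/(k − 1) = 8·(99 − 1)/(2 − 1) = 8·98/1 = 784/1 = 784.
Step 2: b = vr/k = 99·784/2 = 77616/2 = 38808.
Check integrality: r = 784 ∈ Z ✓, b = 38808 ∈ Z ✓.
(These identities are necessary conditions: they determine r and b for any design with these parameters, but do not by themselves prove that one exists.)

r = 784, b = 38808.


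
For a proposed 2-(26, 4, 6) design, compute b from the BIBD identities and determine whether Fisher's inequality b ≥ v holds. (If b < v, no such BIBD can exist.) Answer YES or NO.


r = λ(v − 1)/(k − 1) = 6·25/3 = 50.
b = vr/k = 26·50/4 = 325.
Fisher's inequality: b ≥ v ⇔ 325 ≥ 26? YES.

YES


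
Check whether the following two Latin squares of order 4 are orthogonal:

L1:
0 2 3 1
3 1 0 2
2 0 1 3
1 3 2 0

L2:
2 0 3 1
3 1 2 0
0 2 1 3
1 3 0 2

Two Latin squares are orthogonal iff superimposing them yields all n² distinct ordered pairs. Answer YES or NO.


Form the n² = 16 superimposed pairs (L1[i][j], L2[i][j]), row by row (rows and columns indexed from 0):
row 0: (0,2) (2,0) (3,3) (1,1)
row 1: (3,3) (1,1) (0,2) (2,0)
row 2: (2,0) (0,2) (1,1) (3,3)
row 3: (1,1) (3,3) (2,0) (0,2)
Orthogonality requires all 16 pairs distinct.
But the pair (3,3) repeats: cell (0,2) has L1 = 3, L2 = 3, and cell (1,0) has L1 = 3, L2 = 3.
A repeated pair means some other pair never occurs (only 4 distinct pairs out of 16), so the squares are not orthogonal.
Conclusion: NO.

NO


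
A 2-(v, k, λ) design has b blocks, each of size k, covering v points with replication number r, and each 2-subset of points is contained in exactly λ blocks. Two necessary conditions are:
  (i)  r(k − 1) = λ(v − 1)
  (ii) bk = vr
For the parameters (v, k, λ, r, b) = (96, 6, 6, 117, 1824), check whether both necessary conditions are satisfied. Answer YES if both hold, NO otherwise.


Condition (i): r(k − 1) = 117·5 = 585; λ(v − 1) = 6·95 = 570. Match? NO.
Condition (ii): bk = 1824·6 = 10944; vr = 96·117 = 11232. Match? NO.
Both conditions hold? NO.

NO


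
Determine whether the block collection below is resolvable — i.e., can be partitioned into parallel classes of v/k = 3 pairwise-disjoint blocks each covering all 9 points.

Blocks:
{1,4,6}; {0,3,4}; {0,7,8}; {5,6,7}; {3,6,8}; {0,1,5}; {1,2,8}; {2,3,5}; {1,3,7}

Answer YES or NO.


v = 9, block size k = 3, number of blocks = 9.
For resolvability, blocks must partition into parallel classes of size v/k = 3.
Total blocks must therefore be a multiple of 3: 9 = 3·3 + 0 ⇒ divisible ✓.
Consider block {3,6,8}. The only other block(s) in the collection disjoint from it are {0,1,5} — just 1 block(s). Any parallel class containing {3,6,8} would need 2 other blocks each disjoint from it, so no parallel class of size 3 can contain {3,6,8}.
Since every block must belong to some parallel class in a resolution, the collection cannot be partitioned into parallel classes.
Resolvable? NO.

NO


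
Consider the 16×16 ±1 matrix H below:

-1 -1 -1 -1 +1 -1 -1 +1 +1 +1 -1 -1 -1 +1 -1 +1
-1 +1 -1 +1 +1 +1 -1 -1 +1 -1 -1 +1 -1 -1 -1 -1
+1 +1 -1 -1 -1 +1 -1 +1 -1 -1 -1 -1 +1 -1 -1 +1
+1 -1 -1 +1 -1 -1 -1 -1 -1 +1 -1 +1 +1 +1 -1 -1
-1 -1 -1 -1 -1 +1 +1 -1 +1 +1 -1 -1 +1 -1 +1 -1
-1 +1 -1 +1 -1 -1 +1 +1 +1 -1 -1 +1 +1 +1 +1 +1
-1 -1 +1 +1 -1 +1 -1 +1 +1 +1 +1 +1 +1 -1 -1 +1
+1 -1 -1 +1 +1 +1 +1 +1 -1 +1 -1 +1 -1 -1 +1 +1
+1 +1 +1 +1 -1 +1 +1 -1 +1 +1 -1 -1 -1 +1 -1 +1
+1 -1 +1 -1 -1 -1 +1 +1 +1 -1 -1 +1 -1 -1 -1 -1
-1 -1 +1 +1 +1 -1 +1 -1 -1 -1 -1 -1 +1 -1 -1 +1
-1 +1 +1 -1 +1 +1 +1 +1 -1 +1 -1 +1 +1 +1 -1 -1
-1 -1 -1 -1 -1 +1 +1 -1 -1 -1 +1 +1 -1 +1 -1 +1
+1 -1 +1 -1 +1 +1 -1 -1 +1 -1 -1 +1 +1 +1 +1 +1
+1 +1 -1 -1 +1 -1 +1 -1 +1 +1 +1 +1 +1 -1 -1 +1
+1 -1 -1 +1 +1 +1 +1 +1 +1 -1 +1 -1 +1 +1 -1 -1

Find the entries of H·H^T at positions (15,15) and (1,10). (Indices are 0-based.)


Row 1 of H: [-1, 1, -1, 1, 1, 1, -1, -1, 1, -1, -1, 1, -1, -1, -1, -1].
Row 10 of H: [-1, -1, 1, 1, 1, -1, 1, -1, -1, -1, -1, -1, 1, -1, -1, 1].
Row 15 of H: [1, -1, -1, 1, 1, 1, 1, 1, 1, -1, 1, -1, 1, 1, -1, -1].
(H·H^T)[15][15] = Σ_j H[15][j]·H[15][j] = (1)² + (-1)² + (-1)² + (1)² + (1)² + (1)² + (1)² + (1)² + (1)² + (-1)² + (1)² + (-1)² + (1)² + (1)² + (-1)² + (-1)² = 1 + 1 + 1 + 1 + 1 + 1 + 1 + 1 + 1 + 1 + 1 + 1 + 1 + 1 + 1 + 1 = 16.
(H·H^T)[1][10] = Σ_j H[1][j]·H[10][j] = (-1)·(-1) + (1)·(-1) + (-1)·(1) + (1)·(1) + (1)·(1) + (1)·(-1) + (-1)·(1) + (-1)·(-1) + (1)·(-1) + (-1)·(-1) + (-1)·(-1) + (1)·(-1) + (-1)·(1) + (-1)·(-1) + (-1)·(-1) + (-1)·(1) = 1 + -1 + -1 + 1 + 1 + -1 + -1 + 1 + -1 + 1 + 1 + -1 + -1 + 1 + 1 + -1 = 0.
So rows 1 and 10 are orthogonal; the diagonal entry equals n = 16.

(15,15) entry = 16; (1,10) entry = 0.


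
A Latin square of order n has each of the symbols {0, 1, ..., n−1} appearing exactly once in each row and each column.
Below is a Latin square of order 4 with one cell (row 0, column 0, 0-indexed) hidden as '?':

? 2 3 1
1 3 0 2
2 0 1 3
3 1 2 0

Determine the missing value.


Row 0 contains symbols [1, 2, 3] — missing [0].
Column 0 contains symbols [1, 2, 3] — missing [0].
The missing symbol must appear in both missing sets; intersection = [0].
Therefore the hidden value is 0.

Missing value = 0.


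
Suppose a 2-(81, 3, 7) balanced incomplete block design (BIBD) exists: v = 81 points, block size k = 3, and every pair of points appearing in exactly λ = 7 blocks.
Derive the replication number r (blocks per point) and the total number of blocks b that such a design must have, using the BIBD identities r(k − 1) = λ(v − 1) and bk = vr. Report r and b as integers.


Any 2-(v, k, λ) BIBD satisfies two necessary conditions:
  (i)  Each point sits in r blocks, and counting incidences through any fixed point gives r(k − 1) = λ(v − 1), so r = λ(v − 1)/(k − 1).
  (ii) Total incidences bk = vr, so b = vr/k.
Step 1: r = λ(v − 1)/(k − 1) = 7·(81 − 1)/(3 − 1) = 7·80/2 = 560/2 = 280.
Step 2: b = vr/k = 81·280/3 = 22680/3 = 7560.
Check integrality: r = 280 ∈ Z ✓, b = 7560 ∈ Z ✓.
(These identities are necessary conditions: they determine r and b for any design with these parameters, but do not by themselves prove that one exists.)

r = 280, b = 7560.


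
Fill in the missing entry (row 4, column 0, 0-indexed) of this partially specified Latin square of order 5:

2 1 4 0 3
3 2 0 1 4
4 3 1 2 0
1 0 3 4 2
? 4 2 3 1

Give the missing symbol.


Row 4 contains symbols [1, 2, 3, 4] — missing [0].
Column 0 contains symbols [1, 2, 3, 4] — missing [0].
The missing symbol must appear in both missing sets; intersection = [0].
Therefore the hidden value is 0.

Missing value = 0.


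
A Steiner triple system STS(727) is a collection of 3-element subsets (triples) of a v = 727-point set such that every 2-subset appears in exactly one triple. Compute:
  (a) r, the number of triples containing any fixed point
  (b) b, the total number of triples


An STS(v) is a 2-(v, 3, 1) BIBD: block size k = 3, λ = 1.
Replication: r(k − 1) = λ(v − 1) ⇒ r·2 = 727 − 1 = 726 ⇒ r = 363.
Block count: bk = vr ⇒ b·3 = 727·363 = 263901 ⇒ b = 87967.
(Check via b = v(v − 1)/6 = 727·726/6 = 527802/6 = 87967.)

r = 363, b = 87967.


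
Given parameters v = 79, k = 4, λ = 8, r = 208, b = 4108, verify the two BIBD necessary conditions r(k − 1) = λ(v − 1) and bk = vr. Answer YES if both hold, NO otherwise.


Condition (i): r(k − 1) = 208·3 = 624; λ(v − 1) = 8·78 = 624. Match? YES.
Condition (ii): bk = 4108·4 = 16432; vr = 79·208 = 16432. Match? YES.
Both conditions hold? YES.

YES


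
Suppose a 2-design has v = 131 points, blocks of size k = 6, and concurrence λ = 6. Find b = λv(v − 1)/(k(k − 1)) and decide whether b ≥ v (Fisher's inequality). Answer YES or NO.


b = λv(v − 1)/(k(k − 1)) = 6·131·130/(6·5) = 102180/30 = 3406.
Compare with v = 131: b ≥ v, so Fisher's inequality holds.

YES


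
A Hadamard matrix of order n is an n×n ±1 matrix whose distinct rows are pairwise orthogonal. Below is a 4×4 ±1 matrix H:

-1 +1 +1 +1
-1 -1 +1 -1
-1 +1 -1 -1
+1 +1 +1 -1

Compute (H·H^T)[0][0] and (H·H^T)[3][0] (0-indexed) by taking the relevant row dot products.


Row 0 of H: [-1, 1, 1, 1].
Row 3 of H: [1, 1, 1, -1].
(H·H^T)[0][0] = Σ_j H[0][j]·H[0][j] = (-1)² + (1)² + (1)² + (1)² = 1 + 1 + 1 + 1 = 4.
(H·H^T)[3][0] = Σ_j H[3][j]·H[0][j] = (1)·(-1) + (1)·(1) + (1)·(1) + (-1)·(1) = -1 + 1 + 1 + -1 = 0.
So rows 3 and 0 are orthogonal; the diagonal entry equals n = 4.

(0,0) entry = 4; (3,0) entry = 0.


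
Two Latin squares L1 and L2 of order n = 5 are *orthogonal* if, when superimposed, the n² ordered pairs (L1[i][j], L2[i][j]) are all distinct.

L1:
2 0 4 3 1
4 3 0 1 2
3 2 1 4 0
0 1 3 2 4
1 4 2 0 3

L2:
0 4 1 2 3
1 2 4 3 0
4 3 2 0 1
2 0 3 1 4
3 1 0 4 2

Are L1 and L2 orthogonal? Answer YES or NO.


Form the n² = 25 superimposed pairs (L1[i][j], L2[i][j]), row by row (rows and columns indexed from 0):
row 0: (2,0) (0,4) (4,1) (3,2) (1,3)
row 1: (4,1) (3,2) (0,4) (1,3) (2,0)
row 2: (3,4) (2,3) (1,2) (4,0) (0,1)
row 3: (0,2) (1,0) (3,3) (2,1) (4,4)
row 4: (1,3) (4,1) (2,0) (0,4) (3,2)
Orthogonality requires all 25 pairs distinct.
But the pair (4,1) repeats: cell (0,2) has L1 = 4, L2 = 1, and cell (1,0) has L1 = 4, L2 = 1.
A repeated pair means some other pair never occurs (only 15 distinct pairs out of 25), so the squares are not orthogonal.
Conclusion: NO.

NO


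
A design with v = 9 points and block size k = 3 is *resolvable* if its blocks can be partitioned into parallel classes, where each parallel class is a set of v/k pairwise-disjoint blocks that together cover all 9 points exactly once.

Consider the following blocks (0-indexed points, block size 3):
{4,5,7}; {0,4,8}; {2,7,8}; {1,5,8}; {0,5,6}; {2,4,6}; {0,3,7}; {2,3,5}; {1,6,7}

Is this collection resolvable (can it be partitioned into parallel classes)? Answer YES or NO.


v = 9, block size k = 3, number of blocks = 9.
For resolvability, blocks must partition into parallel classes of size v/k = 3.
Total blocks must therefore be a multiple of 3: 9 = 3·3 + 0 ⇒ divisible ✓.
Consider block {4,5,7}. It intersects every other block in the collection, so no parallel class of size 3 can contain it.
Since every block must belong to some parallel class in a resolution, the collection cannot be partitioned into parallel classes.
Resolvable? NO.

NO


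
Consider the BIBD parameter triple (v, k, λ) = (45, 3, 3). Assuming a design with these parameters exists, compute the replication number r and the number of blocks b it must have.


Any 2-(v, k, λ) BIBD satisfies two necessary conditions:
  (i)  Each point sits in r blocks, and counting incidences through any fixed point gives r(k − 1) = λ(v − 1), so r = λ(v − 1)/(k − 1).
  (ii) Total incidences bk = vr, so b = vr/k.
Step 1: r = λ(v − 1)/(k − 1) = 3·(45 − 1)/(3 − 1) = 3·44/2 = 132/2 = 66.
Step 2: b = vr/k = 45·66/3 = 2970/3 = 990.
Check integrality: r = 66 ∈ Z ✓, b = 990 ∈ Z ✓.
(These identities are necessary conditions: they determine r and b for any design with these parameters, but do not by themselves prove that one exists.)

r = 66, b = 990.


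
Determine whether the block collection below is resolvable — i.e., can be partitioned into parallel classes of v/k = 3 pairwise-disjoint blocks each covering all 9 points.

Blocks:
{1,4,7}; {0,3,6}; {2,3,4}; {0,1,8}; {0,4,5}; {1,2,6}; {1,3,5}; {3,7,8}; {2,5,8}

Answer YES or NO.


v = 9, block size k = 3, number of blocks = 9.
For resolvability, blocks must partition into parallel classes of size v/k = 3.
Total blocks must therefore be a multiple of 3: 9 = 3·3 + 0 ⇒ divisible ✓.
Consider block {2,3,4}. The only other block(s) in the collection disjoint from it are {0,1,8} — just 1 block(s). Any parallel class containing {2,3,4} would need 2 other blocks each disjoint from it, so no parallel class of size 3 can contain {2,3,4}.
Since every block must belong to some parallel class in a resolution, the collection cannot be partitioned into parallel classes.
Resolvable? NO.

NO


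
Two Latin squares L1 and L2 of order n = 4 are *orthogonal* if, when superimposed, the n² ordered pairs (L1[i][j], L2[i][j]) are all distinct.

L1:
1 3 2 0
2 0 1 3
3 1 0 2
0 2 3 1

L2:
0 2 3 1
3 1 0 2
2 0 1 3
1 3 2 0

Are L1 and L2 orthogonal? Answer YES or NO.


Form the n² = 16 superimposed pairs (L1[i][j], L2[i][j]), row by row (rows and columns indexed from 0):
row 0: (1,0) (3,2) (2,3) (0,1)
row 1: (2,3) (0,1) (1,0) (3,2)
row 2: (3,2) (1,0) (0,1) (2,3)
row 3: (0,1) (2,3) (3,2) (1,0)
Orthogonality requires all 16 pairs distinct.
But the pair (2,3) repeats: cell (0,2) has L1 = 2, L2 = 3, and cell (1,0) has L1 = 2, L2 = 3.
A repeated pair means some other pair never occurs (only 4 distinct pairs out of 16), so the squares are not orthogonal.
Conclusion: NO.

NO


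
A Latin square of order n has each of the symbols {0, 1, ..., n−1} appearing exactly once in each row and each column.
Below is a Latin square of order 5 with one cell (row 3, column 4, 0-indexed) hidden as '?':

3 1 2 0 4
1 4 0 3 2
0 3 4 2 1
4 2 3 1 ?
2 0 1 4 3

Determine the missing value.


Row 3 contains symbols [1, 2, 3, 4] — missing [0].
Column 4 contains symbols [1, 2, 3, 4] — missing [0].
The missing symbol must appear in both missing sets; intersection = [0].
Therefore the hidden value is 0.

Missing value = 0.


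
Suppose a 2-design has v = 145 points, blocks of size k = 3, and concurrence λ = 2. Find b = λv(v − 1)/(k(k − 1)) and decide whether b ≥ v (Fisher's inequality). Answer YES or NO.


r = λ(v − 1)/(k − 1) = 2·144/2 = 144.
b = vr/k = 145·144/3 = 6960.
Fisher's inequality: b ≥ v ⇔ 6960 ≥ 145? YES.

YES


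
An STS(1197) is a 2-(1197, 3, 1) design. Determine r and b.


An STS(v) is a 2-(v, 3, 1) BIBD: block size k = 3, λ = 1.
Replication: r(k − 1) = λ(v − 1) ⇒ r·2 = 1197 − 1 = 1196 ⇒ r = 598.
Block count: b = v(v − 1)/6 = 1197·1196/6 = 1431612/6 = 238602.
(Check via bk = vr: 238602·3 = 715806 = 1197·598 = 715806 ✓.)

r = 598, b = 238602.


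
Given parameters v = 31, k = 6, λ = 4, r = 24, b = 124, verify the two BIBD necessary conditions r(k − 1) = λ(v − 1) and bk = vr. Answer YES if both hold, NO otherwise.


Condition (i): r(k − 1) = 24·5 = 120; λ(v − 1) = 4·30 = 120. Match? YES.
Condition (ii): bk = 124·6 = 744; vr = 31·24 = 744. Match? YES.
Both conditions hold? YES.

YES


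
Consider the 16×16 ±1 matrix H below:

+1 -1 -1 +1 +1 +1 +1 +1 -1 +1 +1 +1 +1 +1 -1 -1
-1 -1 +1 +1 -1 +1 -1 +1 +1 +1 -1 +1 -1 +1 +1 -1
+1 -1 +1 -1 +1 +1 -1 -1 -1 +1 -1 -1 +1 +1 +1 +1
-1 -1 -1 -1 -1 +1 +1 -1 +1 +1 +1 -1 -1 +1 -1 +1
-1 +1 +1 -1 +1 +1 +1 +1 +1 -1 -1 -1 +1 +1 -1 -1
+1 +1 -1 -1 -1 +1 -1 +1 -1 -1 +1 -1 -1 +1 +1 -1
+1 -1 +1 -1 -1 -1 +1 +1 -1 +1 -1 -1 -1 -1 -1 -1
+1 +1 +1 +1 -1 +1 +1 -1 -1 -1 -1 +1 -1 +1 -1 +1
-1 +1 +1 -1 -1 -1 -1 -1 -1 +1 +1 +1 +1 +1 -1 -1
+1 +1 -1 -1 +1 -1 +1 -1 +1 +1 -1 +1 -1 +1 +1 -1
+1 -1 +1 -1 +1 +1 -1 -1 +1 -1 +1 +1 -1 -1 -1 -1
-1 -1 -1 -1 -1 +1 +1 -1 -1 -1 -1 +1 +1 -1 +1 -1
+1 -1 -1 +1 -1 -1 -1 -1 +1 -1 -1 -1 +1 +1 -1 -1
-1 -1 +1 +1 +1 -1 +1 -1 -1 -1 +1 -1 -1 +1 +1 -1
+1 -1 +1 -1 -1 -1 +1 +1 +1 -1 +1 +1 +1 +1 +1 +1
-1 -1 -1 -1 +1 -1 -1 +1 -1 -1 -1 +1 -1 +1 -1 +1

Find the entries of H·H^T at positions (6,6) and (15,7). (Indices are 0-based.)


Row 6 of H: [1, -1, 1, -1, -1, -1, 1, 1, -1, 1, -1, -1, -1, -1, -1, -1].
Row 7 of H: [1, 1, 1, 1, -1, 1, 1, -1, -1, -1, -1, 1, -1, 1, -1, 1].
Row 15 of H: [-1, -1, -1, -1, 1, -1, -1, 1, -1, -1, -1, 1, -1, 1, -1, 1].
(H·H^T)[6][6] = Σ_j H[6][j]·H[6][j] = (1)² + (-1)² + (1)² + (-1)² + (-1)² + (-1)² + (1)² + (1)² + (-1)² + (1)² + (-1)² + (-1)² + (-1)² + (-1)² + (-1)² + (-1)² = 1 + 1 + 1 + 1 + 1 + 1 + 1 + 1 + 1 + 1 + 1 + 1 + 1 + 1 + 1 + 1 = 16.
(H·H^T)[15][7] = Σ_j H[15][j]·H[7][j] = (-1)·(1) + (-1)·(1) + (-1)·(1) + (-1)·(1) + (1)·(-1) + (-1)·(1) + (-1)·(1) + (1)·(-1) + (-1)·(-1) + (-1)·(-1) + (-1)·(-1) + (1)·(1) + (-1)·(-1) + (1)·(1) + (-1)·(-1) + (1)·(1) = -1 + -1 + -1 + -1 + -1 + -1 + -1 + -1 + 1 + 1 + 1 + 1 + 1 + 1 + 1 + 1 = 0.
So rows 15 and 7 are orthogonal; the diagonal entry equals n = 16.

(6,6) entry = 16; (15,7) entry = 0.


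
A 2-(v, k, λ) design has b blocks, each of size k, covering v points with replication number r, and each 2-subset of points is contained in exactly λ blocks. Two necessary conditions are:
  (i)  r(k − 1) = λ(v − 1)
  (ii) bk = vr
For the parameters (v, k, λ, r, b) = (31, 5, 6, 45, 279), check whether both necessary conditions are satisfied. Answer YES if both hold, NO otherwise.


Condition (i): r(k − 1) = 45·4 = 180; λ(v − 1) = 6·30 = 180. Match? YES.
Condition (ii): bk = 279·5 = 1395; vr = 31·45 = 1395. Match? YES.
Both conditions hold? YES.

YES


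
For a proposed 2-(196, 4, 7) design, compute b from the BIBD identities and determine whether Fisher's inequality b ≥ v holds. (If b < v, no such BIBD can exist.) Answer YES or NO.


r = λ(v − 1)/(k − 1) = 7·195/3 = 455.
b = vr/k = 196·455/4 = 22295.
Fisher's inequality: b ≥ v ⇔ 22295 ≥ 196? YES.

YES


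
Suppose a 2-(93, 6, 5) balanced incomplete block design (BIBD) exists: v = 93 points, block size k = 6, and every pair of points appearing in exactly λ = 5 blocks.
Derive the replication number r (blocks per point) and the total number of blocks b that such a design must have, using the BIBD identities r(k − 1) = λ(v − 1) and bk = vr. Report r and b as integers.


Any 2-(v, k, λ) BIBD satisfies two necessary conditions:
  (i)  Each point sits in r blocks, and counting incidences through any fixed point gives r(k − 1) = λ(v − 1), so r = λ(v − 1)/(k − 1).
  (ii) Total incidences bk = vr, so b = vr/k.
Step 1: r = λ(v − 1)/(k − 1) = 5·(93 − 1)/(6 − 1) = 5·92/5 = 460/5 = 92.
Step 2: b = vr/k = 93·92/6 = 8556/6 = 1426.
Check integrality: r = 92 ∈ Z ✓, b = 1426 ∈ Z ✓.
(These identities are necessary conditions: they determine r and b for any design with these parameters, but do not by themselves prove that one exists.)

r = 92, b = 1426.


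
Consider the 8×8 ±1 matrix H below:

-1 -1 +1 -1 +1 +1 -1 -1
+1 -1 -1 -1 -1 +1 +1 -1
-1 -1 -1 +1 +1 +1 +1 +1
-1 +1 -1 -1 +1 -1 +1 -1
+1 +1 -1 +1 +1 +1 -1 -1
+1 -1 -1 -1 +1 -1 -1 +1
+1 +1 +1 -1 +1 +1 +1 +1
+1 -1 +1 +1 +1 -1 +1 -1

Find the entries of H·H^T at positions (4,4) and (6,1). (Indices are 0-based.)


Row 1 of H: [1, -1, -1, -1, -1, 1, 1, -1].
Row 4 of H: [1, 1, -1, 1, 1, 1, -1, -1].
Row 6 of H: [1, 1, 1, -1, 1, 1, 1, 1].
(H·H^T)[4][4] = Σ_j H[4][j]·H[4][j] = (1)² + (1)² + (-1)² + (1)² + (1)² + (1)² + (-1)² + (-1)² = 1 + 1 + 1 + 1 + 1 + 1 + 1 + 1 = 8.
(H·H^T)[6][1] = Σ_j H[6][j]·H[1][j] = (1)·(1) + (1)·(-1) + (1)·(-1) + (-1)·(-1) + (1)·(-1) + (1)·(1) + (1)·(1) + (1)·(-1) = 1 + -1 + -1 + 1 + -1 + 1 + 1 + -1 = 0.
So rows 6 and 1 are orthogonal; the diagonal entry equals n = 8.

(4,4) entry = 8; (6,1) entry = 0.


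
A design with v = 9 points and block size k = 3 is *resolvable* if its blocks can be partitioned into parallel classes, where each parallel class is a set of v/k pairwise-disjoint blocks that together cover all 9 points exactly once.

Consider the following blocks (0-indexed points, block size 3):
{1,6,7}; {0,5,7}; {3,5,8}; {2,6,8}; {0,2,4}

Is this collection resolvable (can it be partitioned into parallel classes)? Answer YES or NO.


v = 9, block size k = 3, number of blocks = 5.
For resolvability, blocks must partition into parallel classes of size v/k = 3.
Total blocks must therefore be a multiple of 3: 5 = 3·1 + 2 ⇒ not divisible ✗.
Resolvable? NO.

NO


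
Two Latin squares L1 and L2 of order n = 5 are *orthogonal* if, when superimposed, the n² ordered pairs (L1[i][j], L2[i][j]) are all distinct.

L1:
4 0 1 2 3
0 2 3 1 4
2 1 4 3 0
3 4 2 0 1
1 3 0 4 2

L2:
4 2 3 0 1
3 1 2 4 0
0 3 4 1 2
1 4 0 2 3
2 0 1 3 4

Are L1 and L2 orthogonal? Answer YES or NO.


Form the n² = 25 superimposed pairs (L1[i][j], L2[i][j]), row by row (rows and columns indexed from 0):
row 0: (4,4) (0,2) (1,3) (2,0) (3,1)
row 1: (0,3) (2,1) (3,2) (1,4) (4,0)
row 2: (2,0) (1,3) (4,4) (3,1) (0,2)
row 3: (3,1) (4,4) (2,0) (0,2) (1,3)
row 4: (1,2) (3,0) (0,1) (4,3) (2,4)
Orthogonality requires all 25 pairs distinct.
But the pair (2,0) repeats: cell (0,3) has L1 = 2, L2 = 0, and cell (2,0) has L1 = 2, L2 = 0.
A repeated pair means some other pair never occurs (only 15 distinct pairs out of 25), so the squares are not orthogonal.
Conclusion: NO.

NO


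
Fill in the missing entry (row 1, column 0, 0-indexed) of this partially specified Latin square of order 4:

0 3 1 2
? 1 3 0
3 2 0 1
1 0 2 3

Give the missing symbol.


Row 1 contains symbols [0, 1, 3] — missing [2].
Column 0 contains symbols [0, 1, 3] — missing [2].
The missing symbol must appear in both missing sets; intersection = [2].
Therefore the hidden value is 2.

Missing value = 2.


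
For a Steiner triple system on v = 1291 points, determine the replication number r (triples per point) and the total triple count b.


An STS(v) is a 2-(v, 3, 1) BIBD: block size k = 3, λ = 1.
Replication: r(k − 1) = λ(v − 1) ⇒ r·2 = 1291 − 1 = 1290 ⇒ r = 645.
Block count: b = v(v − 1)/6 = 1291·1290/6 = 1665390/6 = 277565.

r = 645, b = 277565.


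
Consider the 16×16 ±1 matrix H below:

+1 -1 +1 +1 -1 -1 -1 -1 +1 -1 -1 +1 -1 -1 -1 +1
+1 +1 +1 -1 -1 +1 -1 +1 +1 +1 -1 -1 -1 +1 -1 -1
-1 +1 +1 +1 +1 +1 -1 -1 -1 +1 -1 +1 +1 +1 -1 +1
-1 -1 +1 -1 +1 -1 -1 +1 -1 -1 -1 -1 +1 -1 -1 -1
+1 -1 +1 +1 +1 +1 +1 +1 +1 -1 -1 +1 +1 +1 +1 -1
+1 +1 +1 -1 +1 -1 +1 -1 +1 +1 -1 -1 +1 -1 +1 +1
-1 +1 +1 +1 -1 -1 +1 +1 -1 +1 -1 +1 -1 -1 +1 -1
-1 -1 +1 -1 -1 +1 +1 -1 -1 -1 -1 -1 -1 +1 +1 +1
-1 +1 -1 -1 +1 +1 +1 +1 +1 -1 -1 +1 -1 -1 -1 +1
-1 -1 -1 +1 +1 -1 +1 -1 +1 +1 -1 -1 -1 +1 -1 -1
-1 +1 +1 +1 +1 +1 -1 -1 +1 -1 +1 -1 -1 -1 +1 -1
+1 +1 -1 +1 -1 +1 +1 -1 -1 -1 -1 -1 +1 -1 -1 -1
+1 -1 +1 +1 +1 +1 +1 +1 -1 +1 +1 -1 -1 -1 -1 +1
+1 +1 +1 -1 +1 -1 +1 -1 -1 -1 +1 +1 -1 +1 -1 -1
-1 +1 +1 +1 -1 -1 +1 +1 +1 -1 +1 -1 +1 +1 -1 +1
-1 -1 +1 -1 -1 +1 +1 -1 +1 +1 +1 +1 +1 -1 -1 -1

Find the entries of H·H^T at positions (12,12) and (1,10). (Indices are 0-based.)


Row 1 of H: [1, 1, 1, -1, -1, 1, -1, 1, 1, 1, -1, -1, -1, 1, -1, -1].
Row 10 of H: [-1, 1, 1, 1, 1, 1, -1, -1, 1, -1, 1, -1, -1, -1, 1, -1].
Row 12 of H: [1, -1, 1, 1, 1, 1, 1, 1, -1, 1, 1, -1, -1, -1, -1, 1].
(H·H^T)[12][12] = Σ_j H[12][j]·H[12][j] = (1)² + (-1)² + (1)² + (1)² + (1)² + (1)² + (1)² + (1)² + (-1)² + (1)² + (1)² + (-1)² + (-1)² + (-1)² + (-1)² + (1)² = 1 + 1 + 1 + 1 + 1 + 1 + 1 + 1 + 1 + 1 + 1 + 1 + 1 + 1 + 1 + 1 = 16.
(H·H^T)[1][10] = Σ_j H[1][j]·H[10][j] = (1)·(-1) + (1)·(1) + (1)·(1) + (-1)·(1) + (-1)·(1) + (1)·(1) + (-1)·(-1) + (1)·(-1) + (1)·(1) + (1)·(-1) + (-1)·(1) + (-1)·(-1) + (-1)·(-1) + (1)·(-1) + (-1)·(1) + (-1)·(-1) = -1 + 1 + 1 + -1 + -1 + 1 + 1 + -1 + 1 + -1 + -1 + 1 + 1 + -1 + -1 + 1 = 0.
So rows 1 and 10 are orthogonal; the diagonal entry equals n = 16.

(12,12) entry = 16; (1,10) entry = 0.


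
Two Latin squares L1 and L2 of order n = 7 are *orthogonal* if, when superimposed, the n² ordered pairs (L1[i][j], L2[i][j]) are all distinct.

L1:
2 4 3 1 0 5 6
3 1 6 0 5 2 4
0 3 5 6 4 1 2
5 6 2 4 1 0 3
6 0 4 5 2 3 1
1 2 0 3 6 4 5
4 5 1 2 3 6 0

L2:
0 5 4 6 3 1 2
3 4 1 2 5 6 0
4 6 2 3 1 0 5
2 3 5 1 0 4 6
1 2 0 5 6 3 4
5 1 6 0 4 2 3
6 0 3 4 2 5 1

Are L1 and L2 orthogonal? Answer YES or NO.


Form the n² = 49 superimposed pairs (L1[i][j], L2[i][j]), row by row (rows and columns indexed from 0):
row 0: (2,0) (4,5) (3,4) (1,6) (0,3) (5,1) (6,2)
row 1: (3,3) (1,4) (6,1) (0,2) (5,5) (2,6) (4,0)
row 2: (0,4) (3,6) (5,2) (6,3) (4,1) (1,0) (2,5)
row 3: (5,2) (6,3) (2,5) (4,1) (1,0) (0,4) (3,6)
row 4: (6,1) (0,2) (4,0) (5,5) (2,6) (3,3) (1,4)
row 5: (1,5) (2,1) (0,6) (3,0) (6,4) (4,2) (5,3)
row 6: (4,6) (5,0) (1,3) (2,4) (3,2) (6,5) (0,1)
Orthogonality requires all 49 pairs distinct.
But the pair (5,2) repeats: cell (2,2) has L1 = 5, L2 = 2, and cell (3,0) has L1 = 5, L2 = 2.
A repeated pair means some other pair never occurs (only 35 distinct pairs out of 49), so the squares are not orthogonal.
Conclusion: NO.

NO


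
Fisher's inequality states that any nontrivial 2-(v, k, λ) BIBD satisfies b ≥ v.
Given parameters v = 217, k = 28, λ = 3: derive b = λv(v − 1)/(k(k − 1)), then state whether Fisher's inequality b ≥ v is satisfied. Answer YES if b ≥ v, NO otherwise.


r = λ(v − 1)/(k − 1) = 3·216/27 = 24.
b = vr/k = 217·24/28 = 186.
Fisher's inequality: b ≥ v ⇔ 186 ≥ 217? NO.

NO


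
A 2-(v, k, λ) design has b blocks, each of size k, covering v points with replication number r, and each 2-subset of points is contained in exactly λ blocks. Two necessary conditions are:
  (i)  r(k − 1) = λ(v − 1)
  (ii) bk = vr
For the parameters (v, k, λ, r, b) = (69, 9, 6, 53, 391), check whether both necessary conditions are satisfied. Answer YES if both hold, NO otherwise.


Condition (i): r(k − 1) = 53·8 = 424; λ(v − 1) = 6·68 = 408. Match? NO.
Condition (ii): bk = 391·9 = 3519; vr = 69·53 = 3657. Match? NO.
Both conditions hold? NO.

NO
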